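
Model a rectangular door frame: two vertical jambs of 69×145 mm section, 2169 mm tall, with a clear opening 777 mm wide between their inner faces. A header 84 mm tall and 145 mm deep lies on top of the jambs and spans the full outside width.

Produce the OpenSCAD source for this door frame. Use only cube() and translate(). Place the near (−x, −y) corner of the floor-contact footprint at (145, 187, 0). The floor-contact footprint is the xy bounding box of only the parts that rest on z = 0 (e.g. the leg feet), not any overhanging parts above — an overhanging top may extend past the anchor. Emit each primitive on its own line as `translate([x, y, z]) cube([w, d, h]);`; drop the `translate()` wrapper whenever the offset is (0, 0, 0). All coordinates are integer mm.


translate([145, 187, 0]) cube([69, 145, 2169]);
translate([991, 187, 0]) cube([69, 145, 2169]);
translate([145, 187, 2169]) cube([915, 145, 84]);


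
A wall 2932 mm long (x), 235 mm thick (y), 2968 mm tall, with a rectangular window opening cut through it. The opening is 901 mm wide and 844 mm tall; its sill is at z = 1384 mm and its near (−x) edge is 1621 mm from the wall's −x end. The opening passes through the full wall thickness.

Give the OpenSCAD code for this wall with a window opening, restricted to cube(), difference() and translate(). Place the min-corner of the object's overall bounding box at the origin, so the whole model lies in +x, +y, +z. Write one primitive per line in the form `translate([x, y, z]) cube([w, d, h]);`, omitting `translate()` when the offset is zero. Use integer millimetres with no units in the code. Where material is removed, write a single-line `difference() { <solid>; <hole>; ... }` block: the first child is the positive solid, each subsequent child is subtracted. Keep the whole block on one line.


difference() { cube([2932, 235, 2968]); translate([1621, 0, 1384]) cube([901, 235, 844]); }


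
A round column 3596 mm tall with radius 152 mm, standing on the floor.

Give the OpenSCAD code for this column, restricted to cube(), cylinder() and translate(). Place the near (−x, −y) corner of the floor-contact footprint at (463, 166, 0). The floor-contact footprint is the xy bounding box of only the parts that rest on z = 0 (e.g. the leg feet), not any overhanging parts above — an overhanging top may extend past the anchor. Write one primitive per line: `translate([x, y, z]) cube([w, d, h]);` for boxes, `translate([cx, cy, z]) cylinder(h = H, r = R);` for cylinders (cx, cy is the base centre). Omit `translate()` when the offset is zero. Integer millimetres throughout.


translate([615, 318, 0]) cylinder(h = 3596, r = 152);


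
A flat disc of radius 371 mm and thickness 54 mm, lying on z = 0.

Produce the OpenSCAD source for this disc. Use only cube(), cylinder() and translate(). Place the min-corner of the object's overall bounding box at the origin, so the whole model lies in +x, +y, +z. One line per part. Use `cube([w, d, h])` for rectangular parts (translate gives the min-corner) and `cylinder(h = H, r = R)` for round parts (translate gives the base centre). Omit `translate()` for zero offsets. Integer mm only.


translate([371, 371, 0]) cylinder(h = 54, r = 371);


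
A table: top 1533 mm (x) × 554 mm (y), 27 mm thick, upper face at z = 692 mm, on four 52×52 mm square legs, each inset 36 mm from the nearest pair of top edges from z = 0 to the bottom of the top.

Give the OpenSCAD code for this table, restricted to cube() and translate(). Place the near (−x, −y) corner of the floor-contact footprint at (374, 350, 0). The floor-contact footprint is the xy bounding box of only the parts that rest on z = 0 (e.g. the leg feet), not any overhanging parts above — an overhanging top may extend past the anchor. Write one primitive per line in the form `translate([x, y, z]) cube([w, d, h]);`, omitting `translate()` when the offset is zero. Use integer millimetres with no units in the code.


translate([338, 314, 665]) cube([1533, 554, 27]);
translate([374, 350, 0]) cube([52, 52, 665]);
translate([1783, 350, 0]) cube([52, 52, 665]);
translate([374, 780, 0]) cube([52, 52, 665]);
translate([1783, 780, 0]) cube([52, 52, 665]);


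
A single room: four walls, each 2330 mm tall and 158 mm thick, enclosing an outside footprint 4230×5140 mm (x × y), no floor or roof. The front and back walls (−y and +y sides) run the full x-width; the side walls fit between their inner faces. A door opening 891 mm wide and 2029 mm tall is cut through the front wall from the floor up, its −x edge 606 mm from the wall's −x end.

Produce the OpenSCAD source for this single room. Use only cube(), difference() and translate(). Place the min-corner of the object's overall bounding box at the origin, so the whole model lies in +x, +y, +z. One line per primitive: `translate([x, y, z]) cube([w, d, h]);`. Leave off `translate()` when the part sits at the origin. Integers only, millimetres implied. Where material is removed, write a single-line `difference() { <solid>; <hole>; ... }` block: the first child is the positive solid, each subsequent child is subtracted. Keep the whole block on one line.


difference() { cube([4230, 158, 2330]); translate([606, 0, 0]) cube([891, 158, 2029]); }
translate([0, 4982, 0]) cube([4230, 158, 2330]);
translate([0, 158, 0]) cube([158, 4824, 2330]);
translate([4072, 158, 0]) cube([158, 4824, 2330]);


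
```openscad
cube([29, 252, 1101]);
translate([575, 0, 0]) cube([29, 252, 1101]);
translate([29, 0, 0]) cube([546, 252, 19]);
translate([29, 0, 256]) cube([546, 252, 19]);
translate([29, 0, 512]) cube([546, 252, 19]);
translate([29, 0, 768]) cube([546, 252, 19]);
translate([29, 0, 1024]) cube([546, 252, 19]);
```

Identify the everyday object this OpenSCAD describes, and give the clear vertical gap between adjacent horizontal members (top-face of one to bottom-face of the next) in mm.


A bookshelf. The clear shelf gap is 237 mm.

Two tall side panels with 5 horizontal boards between them — a bookshelf. The first two shelf undersides are at z = 0 and z = 256; with shelf thickness 19, the clear gap is 256 − 0 − 19 = 237 mm.


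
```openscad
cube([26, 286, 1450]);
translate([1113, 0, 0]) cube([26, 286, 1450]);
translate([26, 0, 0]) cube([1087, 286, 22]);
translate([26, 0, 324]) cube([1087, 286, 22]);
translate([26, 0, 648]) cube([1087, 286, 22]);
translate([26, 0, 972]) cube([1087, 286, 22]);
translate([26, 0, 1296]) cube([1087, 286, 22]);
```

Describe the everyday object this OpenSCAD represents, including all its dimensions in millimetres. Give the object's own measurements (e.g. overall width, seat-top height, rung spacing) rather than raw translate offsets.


An open bookshelf. Two side panels, each 26 mm thick, 286 mm deep and 1450 mm tall, stand 1139 mm apart (outside-to-outside). Between them sit 5 shelves, each 22 mm thick and 286 mm deep, spanning the full gap between the sides. The bottom shelf rests on the floor (its underside at z = 0) and the clear gap between one shelf's top and the next shelf's underside is 302 mm.


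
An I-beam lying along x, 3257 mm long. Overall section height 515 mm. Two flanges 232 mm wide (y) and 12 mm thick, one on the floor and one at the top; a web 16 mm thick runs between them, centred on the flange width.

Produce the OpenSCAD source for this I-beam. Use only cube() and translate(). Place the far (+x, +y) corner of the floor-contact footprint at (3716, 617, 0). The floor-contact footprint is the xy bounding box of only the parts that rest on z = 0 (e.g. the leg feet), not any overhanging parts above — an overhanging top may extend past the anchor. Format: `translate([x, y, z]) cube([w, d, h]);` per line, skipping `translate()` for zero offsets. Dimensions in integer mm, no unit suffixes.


translate([459, 385, 0]) cube([3257, 232, 12]);
translate([459, 493, 12]) cube([3257, 16, 491]);
translate([459, 385, 503]) cube([3257, 232, 12]);


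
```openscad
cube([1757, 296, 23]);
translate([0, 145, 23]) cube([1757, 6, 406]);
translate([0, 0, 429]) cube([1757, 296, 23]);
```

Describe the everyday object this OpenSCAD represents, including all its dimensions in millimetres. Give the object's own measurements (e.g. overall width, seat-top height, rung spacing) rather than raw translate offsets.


An I-beam lying along x, 1757 mm long. Overall section height 452 mm. Two flanges 296 mm wide (y) and 23 mm thick, one on the floor and one at the top; a web 6 mm thick runs between them, centred on the flange width.


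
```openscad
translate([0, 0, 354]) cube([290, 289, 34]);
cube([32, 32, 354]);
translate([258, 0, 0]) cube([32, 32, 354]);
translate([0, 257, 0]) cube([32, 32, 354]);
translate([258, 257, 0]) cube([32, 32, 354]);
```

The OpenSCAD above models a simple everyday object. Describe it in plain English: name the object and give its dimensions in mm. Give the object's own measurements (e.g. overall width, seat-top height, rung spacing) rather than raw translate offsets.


A simple wooden stool: a rectangular seat 290 mm (x) by 289 mm (y), 34 mm thick, top face at z = 388 mm, on four square legs, each 32×32 mm in cross-section. The legs rest on z = 0, each flush with a corner of the seat.


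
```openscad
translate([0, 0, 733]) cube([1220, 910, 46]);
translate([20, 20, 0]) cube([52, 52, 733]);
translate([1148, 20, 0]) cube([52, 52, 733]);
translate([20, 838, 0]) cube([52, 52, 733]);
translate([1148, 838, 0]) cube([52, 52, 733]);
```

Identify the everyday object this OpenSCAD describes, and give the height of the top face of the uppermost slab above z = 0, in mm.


A table. The table height is 779 mm.

A 1220×910×46 slab sits at z = 733 on four 52 mm square posts — a table. The top surface is at 733 + 46 = 779 mm.


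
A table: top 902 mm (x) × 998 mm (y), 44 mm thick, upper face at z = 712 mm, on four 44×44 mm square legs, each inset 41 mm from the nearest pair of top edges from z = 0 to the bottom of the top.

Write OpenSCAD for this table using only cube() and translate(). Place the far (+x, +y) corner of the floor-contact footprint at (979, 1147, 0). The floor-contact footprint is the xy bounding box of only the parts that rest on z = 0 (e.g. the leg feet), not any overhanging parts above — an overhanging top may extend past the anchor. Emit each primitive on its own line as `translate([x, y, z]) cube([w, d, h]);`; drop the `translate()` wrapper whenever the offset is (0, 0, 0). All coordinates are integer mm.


// leg_h = 712 - 44 = 668
translate([118, 190, 668]) cube([902, 998, 44]);
translate([159, 231, 0]) cube([44, 44, 668]);
translate([935, 231, 0]) cube([44, 44, 668]);
translate([159, 1103, 0]) cube([44, 44, 668]);
translate([935, 1103, 0]) cube([44, 44, 668]);


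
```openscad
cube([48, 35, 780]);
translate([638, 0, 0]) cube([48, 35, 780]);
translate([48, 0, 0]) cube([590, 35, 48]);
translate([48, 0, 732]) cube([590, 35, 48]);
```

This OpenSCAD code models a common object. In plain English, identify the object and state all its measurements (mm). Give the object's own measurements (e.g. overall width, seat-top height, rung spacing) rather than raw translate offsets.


A rectangular picture frame lying in the x–z plane (depth along y). The opening is 590 mm wide (x) by 684 mm tall (z), surrounded by a border 48 mm wide on all four sides. The frame is 35 mm deep and is made of two full-height vertical stiles with two horizontal rails fitted between them.


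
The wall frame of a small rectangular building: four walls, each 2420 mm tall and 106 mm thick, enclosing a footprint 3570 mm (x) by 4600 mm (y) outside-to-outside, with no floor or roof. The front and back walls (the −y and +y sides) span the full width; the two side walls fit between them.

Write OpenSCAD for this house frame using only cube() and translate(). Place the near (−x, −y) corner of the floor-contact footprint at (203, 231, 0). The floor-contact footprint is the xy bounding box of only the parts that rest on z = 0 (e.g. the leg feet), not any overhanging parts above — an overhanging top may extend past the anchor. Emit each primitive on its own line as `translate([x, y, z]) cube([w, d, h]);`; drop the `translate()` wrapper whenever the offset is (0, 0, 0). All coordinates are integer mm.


translate([203, 231, 0]) cube([3570, 106, 2420]);
translate([203, 4725, 0]) cube([3570, 106, 2420]);
translate([203, 337, 0]) cube([106, 4388, 2420]);
translate([3667, 337, 0]) cube([106, 4388, 2420]);


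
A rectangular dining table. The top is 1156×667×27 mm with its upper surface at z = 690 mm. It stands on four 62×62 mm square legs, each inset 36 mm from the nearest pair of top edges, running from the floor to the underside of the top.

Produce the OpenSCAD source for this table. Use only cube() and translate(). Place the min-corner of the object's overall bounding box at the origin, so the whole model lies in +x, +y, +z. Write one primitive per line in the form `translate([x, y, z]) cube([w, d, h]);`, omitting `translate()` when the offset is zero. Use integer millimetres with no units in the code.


translate([0, 0, 663]) cube([1156, 667, 27]);
translate([36, 36, 0]) cube([62, 62, 663]);
translate([1058, 36, 0]) cube([62, 62, 663]);
translate([36, 569, 0]) cube([62, 62, 663]);
translate([1058, 569, 0]) cube([62, 62, 663]);


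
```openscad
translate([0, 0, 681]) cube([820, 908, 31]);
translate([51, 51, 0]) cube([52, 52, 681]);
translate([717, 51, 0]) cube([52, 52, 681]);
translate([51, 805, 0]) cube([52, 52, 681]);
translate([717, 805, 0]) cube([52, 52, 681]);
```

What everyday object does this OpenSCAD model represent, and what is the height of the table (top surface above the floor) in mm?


A table. The table height is 712 mm.

A 820×908×31 slab sits at z = 681 on four 52 mm square posts — a table. The top surface is at 681 + 31 = 712 mm.


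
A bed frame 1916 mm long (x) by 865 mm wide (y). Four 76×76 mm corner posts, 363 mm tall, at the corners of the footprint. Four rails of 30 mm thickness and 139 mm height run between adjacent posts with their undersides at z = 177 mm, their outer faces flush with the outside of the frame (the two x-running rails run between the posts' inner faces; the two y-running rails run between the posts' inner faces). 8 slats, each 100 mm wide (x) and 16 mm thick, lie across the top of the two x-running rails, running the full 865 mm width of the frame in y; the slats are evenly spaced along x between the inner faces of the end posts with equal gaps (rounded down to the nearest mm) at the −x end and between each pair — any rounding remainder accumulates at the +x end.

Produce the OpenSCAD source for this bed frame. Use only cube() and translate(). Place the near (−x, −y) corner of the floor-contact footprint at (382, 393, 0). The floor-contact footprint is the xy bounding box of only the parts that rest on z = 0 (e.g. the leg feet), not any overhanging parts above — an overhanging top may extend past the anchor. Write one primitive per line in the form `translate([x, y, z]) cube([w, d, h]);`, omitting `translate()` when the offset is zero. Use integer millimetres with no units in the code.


// slat z = rail_z + rail_h = 177 + 139 = 316
// slat gap = ⌊(1764 − 8·100) / 9⌋ = 107
translate([382, 393, 0]) cube([76, 76, 363]);
translate([382, 1182, 0]) cube([76, 76, 363]);
translate([2222, 393, 0]) cube([76, 76, 363]);
translate([2222, 1182, 0]) cube([76, 76, 363]);
translate([458, 393, 177]) cube([1764, 30, 139]);
translate([458, 1228, 177]) cube([1764, 30, 139]);
translate([382, 469, 177]) cube([30, 713, 139]);
translate([2268, 469, 177]) cube([30, 713, 139]);
translate([565, 393, 316]) cube([100, 865, 16]);
translate([772, 393, 316]) cube([100, 865, 16]);
translate([979, 393, 316]) cube([100, 865, 16]);
translate([1186, 393, 316]) cube([100, 865, 16]);
translate([1393, 393, 316]) cube([100, 865, 16]);
translate([1600, 393, 316]) cube([100, 865, 16]);
translate([1807, 393, 316]) cube([100, 865, 16]);
translate([2014, 393, 316]) cube([100, 865, 16]);


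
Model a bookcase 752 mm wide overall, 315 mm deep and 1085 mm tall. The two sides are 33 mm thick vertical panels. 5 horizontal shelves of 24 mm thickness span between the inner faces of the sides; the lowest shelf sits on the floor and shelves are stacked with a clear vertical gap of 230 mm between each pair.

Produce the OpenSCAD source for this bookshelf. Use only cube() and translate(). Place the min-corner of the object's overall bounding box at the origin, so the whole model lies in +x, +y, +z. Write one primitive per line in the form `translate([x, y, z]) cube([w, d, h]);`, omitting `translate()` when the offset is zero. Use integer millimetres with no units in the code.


cube([33, 315, 1085]);
translate([719, 0, 0]) cube([33, 315, 1085]);
translate([33, 0, 0]) cube([686, 315, 24]);
translate([33, 0, 254]) cube([686, 315, 24]);
translate([33, 0, 508]) cube([686, 315, 24]);
translate([33, 0, 762]) cube([686, 315, 24]);
translate([33, 0, 1016]) cube([686, 315, 24]);


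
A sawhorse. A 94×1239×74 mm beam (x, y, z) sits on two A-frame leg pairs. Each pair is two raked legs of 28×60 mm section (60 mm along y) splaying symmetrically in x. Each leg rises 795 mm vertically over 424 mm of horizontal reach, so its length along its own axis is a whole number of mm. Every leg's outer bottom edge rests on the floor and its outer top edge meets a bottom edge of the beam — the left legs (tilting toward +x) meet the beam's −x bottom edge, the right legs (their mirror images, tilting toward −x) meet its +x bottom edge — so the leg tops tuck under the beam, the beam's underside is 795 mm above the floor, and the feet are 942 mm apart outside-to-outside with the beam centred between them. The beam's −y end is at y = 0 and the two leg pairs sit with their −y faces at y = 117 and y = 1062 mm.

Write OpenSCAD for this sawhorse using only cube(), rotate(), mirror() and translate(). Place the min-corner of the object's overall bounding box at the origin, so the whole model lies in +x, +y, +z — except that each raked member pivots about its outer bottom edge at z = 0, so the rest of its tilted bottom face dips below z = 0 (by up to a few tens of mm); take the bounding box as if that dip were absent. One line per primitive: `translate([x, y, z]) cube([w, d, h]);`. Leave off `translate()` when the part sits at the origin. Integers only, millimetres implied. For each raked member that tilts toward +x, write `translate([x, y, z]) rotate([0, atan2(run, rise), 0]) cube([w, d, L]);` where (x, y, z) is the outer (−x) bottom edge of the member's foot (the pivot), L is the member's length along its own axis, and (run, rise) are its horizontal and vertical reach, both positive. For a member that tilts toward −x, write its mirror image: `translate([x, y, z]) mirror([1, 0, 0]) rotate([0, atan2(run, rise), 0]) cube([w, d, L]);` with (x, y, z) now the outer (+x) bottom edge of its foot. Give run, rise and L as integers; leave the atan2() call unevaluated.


translate([424, 0, 795]) cube([94, 1239, 74]);
translate([0, 117, 0]) rotate([0, atan2(424, 795), 0]) cube([28, 60, 901]);
translate([942, 117, 0]) mirror([1, 0, 0]) rotate([0, atan2(424, 795), 0]) cube([28, 60, 901]);
translate([0, 1062, 0]) rotate([0, atan2(424, 795), 0]) cube([28, 60, 901]);
translate([942, 1062, 0]) mirror([1, 0, 0]) rotate([0, atan2(424, 795), 0]) cube([28, 60, 901]);


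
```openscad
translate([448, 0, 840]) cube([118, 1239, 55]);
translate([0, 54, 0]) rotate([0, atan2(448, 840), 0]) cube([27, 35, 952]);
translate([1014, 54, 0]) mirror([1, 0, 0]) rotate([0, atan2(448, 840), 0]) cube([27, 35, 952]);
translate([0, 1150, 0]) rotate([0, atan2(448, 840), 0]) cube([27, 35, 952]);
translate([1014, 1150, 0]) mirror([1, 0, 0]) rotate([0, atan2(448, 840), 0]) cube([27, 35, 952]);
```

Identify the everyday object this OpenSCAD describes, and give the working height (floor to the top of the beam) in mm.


A sawhorse. The overall height is 895 mm.

A beam across two mirrored pairs of raked legs — a sawhorse. The beam's underside is at z = 840 (matching the legs' vertical rise in atan2(448, 840)) and the beam is 55 mm tall, so its top is at 840 + 55 = 895 mm. The raked legs top out at the beam's underside, so that is the highest point.


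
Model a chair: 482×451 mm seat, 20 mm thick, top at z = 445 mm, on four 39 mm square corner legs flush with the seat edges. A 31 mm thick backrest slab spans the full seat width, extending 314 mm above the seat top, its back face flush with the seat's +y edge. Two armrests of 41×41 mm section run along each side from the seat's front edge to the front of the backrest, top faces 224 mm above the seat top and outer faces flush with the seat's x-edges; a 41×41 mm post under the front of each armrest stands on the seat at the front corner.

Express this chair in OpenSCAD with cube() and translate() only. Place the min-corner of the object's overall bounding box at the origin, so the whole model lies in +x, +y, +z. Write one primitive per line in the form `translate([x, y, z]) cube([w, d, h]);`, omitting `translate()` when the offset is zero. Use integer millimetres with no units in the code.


translate([0, 0, 425]) cube([482, 451, 20]);
cube([39, 39, 425]);
translate([443, 0, 0]) cube([39, 39, 425]);
translate([0, 412, 0]) cube([39, 39, 425]);
translate([443, 412, 0]) cube([39, 39, 425]);
translate([0, 420, 445]) cube([482, 31, 314]);
translate([0, 0, 628]) cube([41, 420, 41]);
translate([441, 0, 628]) cube([41, 420, 41]);
translate([0, 0, 445]) cube([41, 41, 183]);
translate([441, 0, 445]) cube([41, 41, 183]);


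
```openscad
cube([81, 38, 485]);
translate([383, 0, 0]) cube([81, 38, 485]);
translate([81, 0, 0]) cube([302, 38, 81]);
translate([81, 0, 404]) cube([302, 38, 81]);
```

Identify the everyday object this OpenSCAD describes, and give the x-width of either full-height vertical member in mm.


A picture frame. The border width is 81 mm.

Four thin pieces enclosing a rectangular opening — a picture frame. The two full-height stiles are 485 mm tall; the top rail sits at z = 404 and is 81 mm tall, so the border above the opening is 485 − 404 = 81 mm, matching the stile x-width.


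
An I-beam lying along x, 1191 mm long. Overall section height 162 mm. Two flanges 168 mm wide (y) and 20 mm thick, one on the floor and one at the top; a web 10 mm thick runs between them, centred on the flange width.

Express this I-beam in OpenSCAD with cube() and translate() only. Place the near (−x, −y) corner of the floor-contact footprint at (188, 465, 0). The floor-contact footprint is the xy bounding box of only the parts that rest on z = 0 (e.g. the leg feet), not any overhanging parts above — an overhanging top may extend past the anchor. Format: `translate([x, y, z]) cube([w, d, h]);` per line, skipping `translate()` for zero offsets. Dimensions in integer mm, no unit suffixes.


translate([188, 465, 0]) cube([1191, 168, 20]);
translate([188, 544, 20]) cube([1191, 10, 122]);
translate([188, 465, 142]) cube([1191, 168, 20]);


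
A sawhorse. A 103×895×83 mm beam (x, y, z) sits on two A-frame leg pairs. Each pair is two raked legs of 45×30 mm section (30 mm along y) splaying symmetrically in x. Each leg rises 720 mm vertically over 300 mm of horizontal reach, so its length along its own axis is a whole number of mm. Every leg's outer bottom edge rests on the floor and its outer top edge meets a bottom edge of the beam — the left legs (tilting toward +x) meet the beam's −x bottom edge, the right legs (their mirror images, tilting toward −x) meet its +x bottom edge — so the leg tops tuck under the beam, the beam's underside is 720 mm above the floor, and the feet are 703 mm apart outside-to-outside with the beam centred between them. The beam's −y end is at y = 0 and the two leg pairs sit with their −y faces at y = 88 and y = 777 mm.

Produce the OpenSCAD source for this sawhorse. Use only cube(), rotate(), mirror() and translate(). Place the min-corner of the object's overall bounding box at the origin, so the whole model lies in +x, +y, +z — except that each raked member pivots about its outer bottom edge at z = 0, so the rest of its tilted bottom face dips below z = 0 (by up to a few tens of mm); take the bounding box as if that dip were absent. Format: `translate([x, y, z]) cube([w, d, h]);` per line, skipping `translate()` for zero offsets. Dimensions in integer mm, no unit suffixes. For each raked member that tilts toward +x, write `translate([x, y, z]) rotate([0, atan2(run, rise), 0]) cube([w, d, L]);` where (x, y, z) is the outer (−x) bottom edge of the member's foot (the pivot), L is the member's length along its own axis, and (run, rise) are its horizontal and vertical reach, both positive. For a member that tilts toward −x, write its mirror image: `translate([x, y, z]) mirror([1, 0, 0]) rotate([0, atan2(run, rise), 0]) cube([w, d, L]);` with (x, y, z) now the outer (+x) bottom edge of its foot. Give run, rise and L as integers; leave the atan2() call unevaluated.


translate([300, 0, 720]) cube([103, 895, 83]);
translate([0, 88, 0]) rotate([0, atan2(300, 720), 0]) cube([45, 30, 780]);
translate([703, 88, 0]) mirror([1, 0, 0]) rotate([0, atan2(300, 720), 0]) cube([45, 30, 780]);
translate([0, 777, 0]) rotate([0, atan2(300, 720), 0]) cube([45, 30, 780]);
translate([703, 777, 0]) mirror([1, 0, 0]) rotate([0, atan2(300, 720), 0]) cube([45, 30, 780]);


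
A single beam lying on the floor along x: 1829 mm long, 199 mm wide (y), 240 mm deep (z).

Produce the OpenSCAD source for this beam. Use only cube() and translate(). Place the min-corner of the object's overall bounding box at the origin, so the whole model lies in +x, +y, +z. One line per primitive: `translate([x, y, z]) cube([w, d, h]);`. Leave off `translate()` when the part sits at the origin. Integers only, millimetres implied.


cube([1829, 199, 240]);


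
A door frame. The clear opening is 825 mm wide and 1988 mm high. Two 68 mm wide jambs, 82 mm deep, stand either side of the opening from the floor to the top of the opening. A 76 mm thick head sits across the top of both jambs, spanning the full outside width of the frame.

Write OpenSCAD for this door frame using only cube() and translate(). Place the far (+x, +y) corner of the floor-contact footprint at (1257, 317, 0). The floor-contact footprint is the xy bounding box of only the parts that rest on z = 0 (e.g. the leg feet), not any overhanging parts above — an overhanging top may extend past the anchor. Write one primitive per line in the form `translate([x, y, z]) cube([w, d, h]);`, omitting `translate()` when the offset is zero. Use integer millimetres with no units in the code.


translate([296, 235, 0]) cube([68, 82, 1988]);
translate([1189, 235, 0]) cube([68, 82, 1988]);
translate([296, 235, 1988]) cube([961, 82, 76]);


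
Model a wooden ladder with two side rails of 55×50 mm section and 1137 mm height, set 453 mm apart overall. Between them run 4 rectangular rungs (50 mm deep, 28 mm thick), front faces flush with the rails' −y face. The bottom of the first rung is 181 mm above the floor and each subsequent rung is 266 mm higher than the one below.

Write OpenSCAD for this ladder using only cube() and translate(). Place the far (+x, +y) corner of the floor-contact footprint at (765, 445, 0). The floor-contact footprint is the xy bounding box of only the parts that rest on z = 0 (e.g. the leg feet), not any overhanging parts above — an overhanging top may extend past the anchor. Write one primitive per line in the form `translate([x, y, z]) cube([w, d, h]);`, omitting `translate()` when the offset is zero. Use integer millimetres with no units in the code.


translate([312, 395, 0]) cube([55, 50, 1137]);
translate([710, 395, 0]) cube([55, 50, 1137]);
translate([367, 395, 181]) cube([343, 50, 28]);
translate([367, 395, 447]) cube([343, 50, 28]);
translate([367, 395, 713]) cube([343, 50, 28]);
translate([367, 395, 979]) cube([343, 50, 28]);


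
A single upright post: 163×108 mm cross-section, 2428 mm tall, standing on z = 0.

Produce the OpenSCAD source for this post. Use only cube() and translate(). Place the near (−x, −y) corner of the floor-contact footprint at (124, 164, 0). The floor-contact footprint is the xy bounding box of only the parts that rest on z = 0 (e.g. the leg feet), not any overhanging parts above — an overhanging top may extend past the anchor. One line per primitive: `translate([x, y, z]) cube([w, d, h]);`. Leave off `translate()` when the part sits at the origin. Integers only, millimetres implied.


translate([124, 164, 0]) cube([163, 108, 2428]);


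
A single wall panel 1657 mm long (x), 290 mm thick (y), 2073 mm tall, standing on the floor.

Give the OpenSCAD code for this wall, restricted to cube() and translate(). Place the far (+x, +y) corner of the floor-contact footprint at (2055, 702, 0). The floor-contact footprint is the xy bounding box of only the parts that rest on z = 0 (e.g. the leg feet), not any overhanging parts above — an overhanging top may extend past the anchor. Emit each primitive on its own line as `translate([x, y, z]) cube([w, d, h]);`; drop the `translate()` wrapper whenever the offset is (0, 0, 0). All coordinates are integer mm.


translate([398, 412, 0]) cube([1657, 290, 2073]);


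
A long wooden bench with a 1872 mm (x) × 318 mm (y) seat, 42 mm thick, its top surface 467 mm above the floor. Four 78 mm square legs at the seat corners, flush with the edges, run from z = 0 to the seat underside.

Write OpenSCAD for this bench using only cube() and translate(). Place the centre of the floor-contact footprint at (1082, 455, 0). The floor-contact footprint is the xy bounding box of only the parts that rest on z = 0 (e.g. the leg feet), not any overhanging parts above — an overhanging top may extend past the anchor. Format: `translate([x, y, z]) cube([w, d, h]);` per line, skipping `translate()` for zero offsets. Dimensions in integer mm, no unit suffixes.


// leg_h = 467 − 42 = 425
translate([146, 296, 425]) cube([1872, 318, 42]);
translate([146, 296, 0]) cube([78, 78, 425]);
translate([146, 536, 0]) cube([78, 78, 425]);
translate([1940, 296, 0]) cube([78, 78, 425]);
translate([1940, 536, 0]) cube([78, 78, 425]);


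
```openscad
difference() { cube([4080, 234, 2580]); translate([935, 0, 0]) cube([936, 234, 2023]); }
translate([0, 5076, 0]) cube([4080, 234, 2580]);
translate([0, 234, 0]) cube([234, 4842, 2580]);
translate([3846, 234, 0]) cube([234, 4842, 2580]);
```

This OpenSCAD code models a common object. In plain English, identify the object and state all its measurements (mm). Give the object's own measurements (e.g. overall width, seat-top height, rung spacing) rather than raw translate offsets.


A single room: four walls, each 2580 mm tall and 234 mm thick, enclosing an outside footprint 4080×5310 mm (x × y), no floor or roof. The front and back walls (−y and +y sides) run the full x-width; the side walls fit between their inner faces. A door opening 936 mm wide and 2023 mm tall is cut through the front wall from the floor up, its −x edge 935 mm from the wall's −x end.


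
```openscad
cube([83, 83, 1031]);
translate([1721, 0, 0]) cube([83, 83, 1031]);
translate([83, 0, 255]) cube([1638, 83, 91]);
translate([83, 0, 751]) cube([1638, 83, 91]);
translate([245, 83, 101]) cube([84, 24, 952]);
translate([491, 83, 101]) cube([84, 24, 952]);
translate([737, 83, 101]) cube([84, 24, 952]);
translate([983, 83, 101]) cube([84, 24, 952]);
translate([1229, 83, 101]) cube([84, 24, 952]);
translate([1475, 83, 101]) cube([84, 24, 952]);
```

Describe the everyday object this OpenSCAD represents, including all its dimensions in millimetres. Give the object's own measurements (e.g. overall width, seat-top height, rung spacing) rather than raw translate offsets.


A fence section. Two 83×83 mm posts, 1031 mm tall, stand on the floor with a clear span of 1638 mm between their inner faces. Two horizontal rails of 83×91 mm section span the gap between the posts with their undersides at z = 255 mm and z = 751 mm, flush with the posts' −y face. 6 pickets, each 84 mm wide, 24 mm thick and 952 mm tall, are fixed to the +y face of the rails with their bottoms at z = 101 mm, spaced across the span with a 162 mm gap after the −x post and between neighbouring pickets and before the +x post.


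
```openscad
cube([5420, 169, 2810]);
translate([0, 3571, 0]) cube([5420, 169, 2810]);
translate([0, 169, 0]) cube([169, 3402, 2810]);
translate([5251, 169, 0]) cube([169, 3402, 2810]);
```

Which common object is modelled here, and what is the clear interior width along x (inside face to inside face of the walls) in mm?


A house (or room) frame. The interior width is 5082 mm.

Four 2810 mm walls enclosing a rectangle with no floor or roof — a room or house frame. Outside width is 5420 mm and wall thickness is 169 mm, so the interior width is 5420 − 2 × 169 = 5082 mm.


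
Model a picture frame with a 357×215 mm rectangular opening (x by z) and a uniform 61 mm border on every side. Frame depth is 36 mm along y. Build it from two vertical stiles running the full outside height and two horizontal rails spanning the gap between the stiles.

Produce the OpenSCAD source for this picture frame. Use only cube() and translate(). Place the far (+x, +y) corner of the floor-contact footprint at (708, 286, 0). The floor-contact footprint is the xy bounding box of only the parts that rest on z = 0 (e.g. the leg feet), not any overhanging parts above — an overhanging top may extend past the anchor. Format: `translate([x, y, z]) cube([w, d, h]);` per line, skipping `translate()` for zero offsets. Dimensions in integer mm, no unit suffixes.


translate([229, 250, 0]) cube([61, 36, 337]);
translate([647, 250, 0]) cube([61, 36, 337]);
translate([290, 250, 0]) cube([357, 36, 61]);
translate([290, 250, 276]) cube([357, 36, 61]);


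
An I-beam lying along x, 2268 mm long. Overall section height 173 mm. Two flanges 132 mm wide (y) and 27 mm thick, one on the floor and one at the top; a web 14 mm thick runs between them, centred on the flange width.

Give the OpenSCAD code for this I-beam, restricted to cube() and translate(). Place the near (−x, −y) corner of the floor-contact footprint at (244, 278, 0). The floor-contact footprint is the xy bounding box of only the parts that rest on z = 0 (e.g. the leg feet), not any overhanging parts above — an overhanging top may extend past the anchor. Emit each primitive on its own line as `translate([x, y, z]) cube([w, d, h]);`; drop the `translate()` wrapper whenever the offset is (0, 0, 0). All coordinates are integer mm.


translate([244, 278, 0]) cube([2268, 132, 27]);
translate([244, 337, 27]) cube([2268, 14, 119]);
translate([244, 278, 146]) cube([2268, 132, 27]);


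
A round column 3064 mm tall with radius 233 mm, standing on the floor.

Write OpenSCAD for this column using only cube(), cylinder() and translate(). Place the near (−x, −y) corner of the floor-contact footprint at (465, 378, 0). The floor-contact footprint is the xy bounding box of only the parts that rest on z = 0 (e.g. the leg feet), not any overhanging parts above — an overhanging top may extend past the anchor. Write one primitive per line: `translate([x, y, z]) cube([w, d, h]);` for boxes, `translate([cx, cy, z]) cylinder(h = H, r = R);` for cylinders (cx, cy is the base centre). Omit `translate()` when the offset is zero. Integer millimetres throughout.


translate([698, 611, 0]) cylinder(h = 3064, r = 233);


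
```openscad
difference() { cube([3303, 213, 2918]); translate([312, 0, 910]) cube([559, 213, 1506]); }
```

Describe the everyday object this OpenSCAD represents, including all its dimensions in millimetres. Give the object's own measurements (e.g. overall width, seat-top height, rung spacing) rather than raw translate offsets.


A wall 3303 mm long (x), 213 mm thick (y), 2918 mm tall, with a rectangular window opening cut through it. The opening is 559 mm wide and 1506 mm tall; its sill is at z = 910 mm and its near (−x) edge is 312 mm from the wall's −x end. The opening passes through the full wall thickness.


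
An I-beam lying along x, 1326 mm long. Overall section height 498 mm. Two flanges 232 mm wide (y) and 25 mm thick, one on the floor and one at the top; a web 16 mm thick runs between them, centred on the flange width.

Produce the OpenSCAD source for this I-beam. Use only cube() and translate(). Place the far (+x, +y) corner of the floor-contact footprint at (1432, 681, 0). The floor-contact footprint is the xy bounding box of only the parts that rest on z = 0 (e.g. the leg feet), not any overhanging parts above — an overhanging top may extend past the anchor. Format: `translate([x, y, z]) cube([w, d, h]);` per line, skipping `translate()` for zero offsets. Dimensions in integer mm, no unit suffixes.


translate([106, 449, 0]) cube([1326, 232, 25]);
translate([106, 557, 25]) cube([1326, 16, 448]);
translate([106, 449, 473]) cube([1326, 232, 25]);


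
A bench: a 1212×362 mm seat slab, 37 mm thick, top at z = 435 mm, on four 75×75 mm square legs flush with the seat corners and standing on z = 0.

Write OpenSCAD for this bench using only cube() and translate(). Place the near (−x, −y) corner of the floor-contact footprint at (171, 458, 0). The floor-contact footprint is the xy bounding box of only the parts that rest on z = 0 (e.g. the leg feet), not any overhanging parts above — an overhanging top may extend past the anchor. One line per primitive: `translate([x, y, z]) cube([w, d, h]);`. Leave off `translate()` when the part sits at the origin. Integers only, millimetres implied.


translate([171, 458, 398]) cube([1212, 362, 37]);
translate([171, 458, 0]) cube([75, 75, 398]);
translate([171, 745, 0]) cube([75, 75, 398]);
translate([1308, 458, 0]) cube([75, 75, 398]);
translate([1308, 745, 0]) cube([75, 75, 398]);


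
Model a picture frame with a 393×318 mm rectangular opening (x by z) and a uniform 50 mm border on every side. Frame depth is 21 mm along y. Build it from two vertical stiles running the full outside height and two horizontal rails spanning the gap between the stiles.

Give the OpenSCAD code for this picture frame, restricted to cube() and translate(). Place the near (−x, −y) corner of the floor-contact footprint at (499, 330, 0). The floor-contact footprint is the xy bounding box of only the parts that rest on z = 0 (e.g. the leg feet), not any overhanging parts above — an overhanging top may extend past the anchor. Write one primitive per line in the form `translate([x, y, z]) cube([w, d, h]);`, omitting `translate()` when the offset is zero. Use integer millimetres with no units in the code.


translate([499, 330, 0]) cube([50, 21, 418]);
translate([942, 330, 0]) cube([50, 21, 418]);
translate([549, 330, 0]) cube([393, 21, 50]);
translate([549, 330, 368]) cube([393, 21, 50]);


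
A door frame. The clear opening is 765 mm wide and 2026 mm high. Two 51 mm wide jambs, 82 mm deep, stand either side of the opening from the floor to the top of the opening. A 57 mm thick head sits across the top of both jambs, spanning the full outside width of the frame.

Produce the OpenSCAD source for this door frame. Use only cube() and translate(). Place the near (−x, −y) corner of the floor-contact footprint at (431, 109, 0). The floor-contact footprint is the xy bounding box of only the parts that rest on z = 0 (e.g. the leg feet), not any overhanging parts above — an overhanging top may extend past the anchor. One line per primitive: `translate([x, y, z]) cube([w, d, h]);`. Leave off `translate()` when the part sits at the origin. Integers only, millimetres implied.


translate([431, 109, 0]) cube([51, 82, 2026]);
translate([1247, 109, 0]) cube([51, 82, 2026]);
translate([431, 109, 2026]) cube([867, 82, 57]);


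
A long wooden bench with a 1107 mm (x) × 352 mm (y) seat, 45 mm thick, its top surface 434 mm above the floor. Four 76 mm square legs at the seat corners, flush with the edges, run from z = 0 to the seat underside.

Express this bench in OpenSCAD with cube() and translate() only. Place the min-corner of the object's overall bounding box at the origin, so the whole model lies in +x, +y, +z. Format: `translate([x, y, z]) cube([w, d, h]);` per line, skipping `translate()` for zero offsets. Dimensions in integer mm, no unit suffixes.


translate([0, 0, 389]) cube([1107, 352, 45]);
cube([76, 76, 389]);
translate([0, 276, 0]) cube([76, 76, 389]);
translate([1031, 0, 0]) cube([76, 76, 389]);
translate([1031, 276, 0]) cube([76, 76, 389]);
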